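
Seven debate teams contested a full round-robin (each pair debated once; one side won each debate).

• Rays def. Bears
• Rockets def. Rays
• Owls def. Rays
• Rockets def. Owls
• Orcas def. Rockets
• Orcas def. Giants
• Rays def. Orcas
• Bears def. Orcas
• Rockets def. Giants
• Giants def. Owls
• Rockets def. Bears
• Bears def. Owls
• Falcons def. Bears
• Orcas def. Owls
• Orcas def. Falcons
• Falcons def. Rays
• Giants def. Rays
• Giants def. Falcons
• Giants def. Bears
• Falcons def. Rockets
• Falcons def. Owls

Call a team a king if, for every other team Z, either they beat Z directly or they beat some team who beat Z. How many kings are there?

Owls cannot reach Rockets, Falcons, Giants in two steps.
Orcas reaches everyone (king).
Bears reaches everyone (king).
Rays reaches everyone (king).
Rockets reaches everyone (king).
Falcons reaches everyone (king).
Giants reaches everyone (king).
Kings: Orcas, Bears, Rays, Rockets, Falcons, Giants — 6.

6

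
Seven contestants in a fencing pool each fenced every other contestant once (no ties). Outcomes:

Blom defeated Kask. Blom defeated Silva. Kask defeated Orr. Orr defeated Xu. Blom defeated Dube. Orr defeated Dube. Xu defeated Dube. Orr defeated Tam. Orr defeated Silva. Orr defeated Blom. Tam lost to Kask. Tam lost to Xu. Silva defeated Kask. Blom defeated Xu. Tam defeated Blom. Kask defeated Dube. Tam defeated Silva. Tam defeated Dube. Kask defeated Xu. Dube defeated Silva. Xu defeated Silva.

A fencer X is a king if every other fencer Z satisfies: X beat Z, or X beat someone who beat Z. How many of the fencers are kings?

3

Kask reaches everyone (king).
Dube cannot reach Blom, Xu, Tam, Orr in two steps.
Blom reaches everyone (king).
Xu cannot reach Orr in two steps.
Tam cannot reach Orr in two steps.
Orr reaches everyone (king).
Silva cannot reach Blom in two steps.
Kings: Kask, Blom, Orr — 3.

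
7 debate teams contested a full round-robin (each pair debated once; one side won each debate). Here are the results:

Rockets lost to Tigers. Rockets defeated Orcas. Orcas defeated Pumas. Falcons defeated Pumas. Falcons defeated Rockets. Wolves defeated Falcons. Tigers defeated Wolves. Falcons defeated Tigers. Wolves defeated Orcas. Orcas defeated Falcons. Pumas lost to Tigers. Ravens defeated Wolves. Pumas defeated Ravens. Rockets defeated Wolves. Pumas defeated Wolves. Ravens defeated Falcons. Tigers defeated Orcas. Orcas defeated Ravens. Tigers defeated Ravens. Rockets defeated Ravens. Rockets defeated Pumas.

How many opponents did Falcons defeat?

Falcons' results: beat Rockets, Pumas, Tigers; lost to Ravens, Orcas, Wolves.
That is 3 wins.

3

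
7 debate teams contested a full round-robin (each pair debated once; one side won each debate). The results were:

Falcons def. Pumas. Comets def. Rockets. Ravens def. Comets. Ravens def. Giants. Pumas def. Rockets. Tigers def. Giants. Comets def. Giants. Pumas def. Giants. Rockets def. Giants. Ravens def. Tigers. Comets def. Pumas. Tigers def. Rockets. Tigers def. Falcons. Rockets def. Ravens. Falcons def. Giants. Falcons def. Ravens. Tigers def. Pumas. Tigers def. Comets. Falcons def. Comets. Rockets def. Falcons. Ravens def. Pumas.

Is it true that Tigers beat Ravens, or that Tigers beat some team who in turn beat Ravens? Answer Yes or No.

Yes

Tigers did not beat Ravens directly.
Tigers beat Comets, Pumas, Giants, Rockets, Falcons. Of those, Rockets beat Ravens.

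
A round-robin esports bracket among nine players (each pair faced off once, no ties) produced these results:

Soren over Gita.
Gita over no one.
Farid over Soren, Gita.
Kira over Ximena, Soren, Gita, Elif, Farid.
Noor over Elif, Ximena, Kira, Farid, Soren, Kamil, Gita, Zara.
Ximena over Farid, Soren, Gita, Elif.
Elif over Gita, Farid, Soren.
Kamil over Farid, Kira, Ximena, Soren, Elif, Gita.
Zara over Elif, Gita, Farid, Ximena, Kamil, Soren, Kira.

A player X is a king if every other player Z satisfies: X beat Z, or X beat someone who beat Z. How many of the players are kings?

1

Kira cannot reach Zara, Noor, Kamil in two steps.
Farid cannot reach Kira, Zara, Noor, Kamil, Elif, Ximena in two steps.
Soren cannot reach Kira, Farid, Zara, Noor, Kamil, Elif, Ximena in two steps.
Zara cannot reach Noor in two steps.
Gita cannot reach Kira, Farid, Soren, Zara, Noor, Kamil, Elif, Ximena in two steps.
Noor reaches everyone (king).
Kamil cannot reach Zara, Noor in two steps.
Elif cannot reach Kira, Zara, Noor, Kamil, Ximena in two steps.
Ximena cannot reach Kira, Zara, Noor, Kamil in two steps.
Kings: Noor — 1.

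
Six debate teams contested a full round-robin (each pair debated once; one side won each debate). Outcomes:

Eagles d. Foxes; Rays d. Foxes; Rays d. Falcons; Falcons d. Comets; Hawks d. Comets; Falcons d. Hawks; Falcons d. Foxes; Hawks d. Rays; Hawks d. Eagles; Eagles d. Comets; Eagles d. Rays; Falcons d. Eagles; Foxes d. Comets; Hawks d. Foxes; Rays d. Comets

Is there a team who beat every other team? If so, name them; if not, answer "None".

Highest win total is Hawks with 4 (out of 5 possible).
Hawks lost to Falcons, so no team went undefeated.

None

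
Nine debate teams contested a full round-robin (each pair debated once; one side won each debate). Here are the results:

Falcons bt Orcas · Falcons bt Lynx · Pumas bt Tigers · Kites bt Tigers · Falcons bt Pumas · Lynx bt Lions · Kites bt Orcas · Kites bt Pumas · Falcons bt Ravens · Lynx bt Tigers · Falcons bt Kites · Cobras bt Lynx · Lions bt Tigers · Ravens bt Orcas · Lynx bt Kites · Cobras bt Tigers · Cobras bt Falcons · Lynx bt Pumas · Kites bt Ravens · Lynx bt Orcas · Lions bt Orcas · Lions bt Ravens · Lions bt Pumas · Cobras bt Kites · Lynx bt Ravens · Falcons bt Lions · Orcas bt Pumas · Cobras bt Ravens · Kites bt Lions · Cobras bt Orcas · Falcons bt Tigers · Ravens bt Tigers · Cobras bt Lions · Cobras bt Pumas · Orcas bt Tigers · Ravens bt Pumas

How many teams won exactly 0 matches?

Win totals: Cobras 8, Kites 5, Lions 4, Orcas 2, Lynx 6, Falcons 7, Ravens 3, Tigers 0, Pumas 1.
Exactly 0: Tigers — 1 team.

1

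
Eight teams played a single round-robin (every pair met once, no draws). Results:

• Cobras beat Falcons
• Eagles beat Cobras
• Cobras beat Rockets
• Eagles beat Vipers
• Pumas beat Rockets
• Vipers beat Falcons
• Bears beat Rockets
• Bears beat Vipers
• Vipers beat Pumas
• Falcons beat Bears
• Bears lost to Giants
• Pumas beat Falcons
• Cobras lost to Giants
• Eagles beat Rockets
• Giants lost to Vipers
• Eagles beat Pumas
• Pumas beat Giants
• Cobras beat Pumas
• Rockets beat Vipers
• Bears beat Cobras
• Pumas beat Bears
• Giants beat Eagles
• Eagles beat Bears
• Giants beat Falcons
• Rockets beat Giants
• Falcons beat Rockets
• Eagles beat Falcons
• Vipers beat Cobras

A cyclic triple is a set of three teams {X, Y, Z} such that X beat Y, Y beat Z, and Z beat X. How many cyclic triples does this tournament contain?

Win totals: Rockets 2, Eagles 6, Giants 4, Vipers 4, Bears 3, Pumas 4, Cobras 3, Falcons 2.
A team with w wins dominates both others in C(w,2) triples; summing gives 1 + 15 + 6 + 6 + 3 + 6 + 3 + 1 = 41 transitive triples.
Total triples C(8,3) = 56, so cyclic triples = 56 − 41 = 15.

15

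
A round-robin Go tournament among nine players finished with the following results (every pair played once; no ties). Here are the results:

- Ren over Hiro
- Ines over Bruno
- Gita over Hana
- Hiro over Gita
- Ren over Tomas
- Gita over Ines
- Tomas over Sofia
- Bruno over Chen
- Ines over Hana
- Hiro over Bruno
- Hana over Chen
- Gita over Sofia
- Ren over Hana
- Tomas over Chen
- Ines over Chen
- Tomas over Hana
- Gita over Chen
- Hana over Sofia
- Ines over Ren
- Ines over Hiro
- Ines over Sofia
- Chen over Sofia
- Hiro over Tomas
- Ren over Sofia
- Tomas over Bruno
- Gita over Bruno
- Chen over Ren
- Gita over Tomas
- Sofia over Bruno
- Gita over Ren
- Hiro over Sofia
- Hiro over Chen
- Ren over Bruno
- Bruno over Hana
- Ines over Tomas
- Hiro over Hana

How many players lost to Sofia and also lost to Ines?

1

Sofia beat: Bruno.
Ines beat: Tomas, Ren, Sofia, Hiro, Bruno, Chen, Hana.
Both beat: Bruno — 1.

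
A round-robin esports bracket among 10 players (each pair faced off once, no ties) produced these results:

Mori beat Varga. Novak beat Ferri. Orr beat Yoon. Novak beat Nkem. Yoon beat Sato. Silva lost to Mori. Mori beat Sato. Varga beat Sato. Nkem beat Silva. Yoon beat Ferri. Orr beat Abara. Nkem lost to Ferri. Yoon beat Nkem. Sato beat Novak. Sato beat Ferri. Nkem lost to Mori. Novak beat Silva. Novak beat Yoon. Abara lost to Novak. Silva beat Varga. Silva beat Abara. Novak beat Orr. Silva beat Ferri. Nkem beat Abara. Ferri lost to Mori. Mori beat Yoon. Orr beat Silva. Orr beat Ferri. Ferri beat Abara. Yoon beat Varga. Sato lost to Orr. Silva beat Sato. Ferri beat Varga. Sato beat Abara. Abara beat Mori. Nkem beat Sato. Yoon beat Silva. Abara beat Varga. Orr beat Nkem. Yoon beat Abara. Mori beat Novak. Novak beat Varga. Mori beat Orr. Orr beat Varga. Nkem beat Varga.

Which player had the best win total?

Win totals: Varga 1, Mori 8, Novak 7, Nkem 4, Silva 4, Yoon 6, Orr 7, Sato 3, Ferri 3, Abara 2.
Mori leads with 8 wins (next highest: 7).

Mori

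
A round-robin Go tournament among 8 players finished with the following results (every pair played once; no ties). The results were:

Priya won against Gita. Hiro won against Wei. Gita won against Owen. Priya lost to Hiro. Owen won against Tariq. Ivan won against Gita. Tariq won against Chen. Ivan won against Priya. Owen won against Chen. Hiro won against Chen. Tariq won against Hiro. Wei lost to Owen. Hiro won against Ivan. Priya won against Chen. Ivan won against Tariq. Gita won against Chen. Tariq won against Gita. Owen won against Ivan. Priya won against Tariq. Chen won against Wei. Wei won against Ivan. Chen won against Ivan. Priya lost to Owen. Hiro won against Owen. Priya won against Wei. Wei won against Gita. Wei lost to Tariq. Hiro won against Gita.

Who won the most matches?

Win totals: Priya 4, Ivan 3, Wei 2, Tariq 4, Gita 2, Chen 2, Hiro 6, Owen 5.
Hiro leads with 6 wins (next highest: 5).

Hiro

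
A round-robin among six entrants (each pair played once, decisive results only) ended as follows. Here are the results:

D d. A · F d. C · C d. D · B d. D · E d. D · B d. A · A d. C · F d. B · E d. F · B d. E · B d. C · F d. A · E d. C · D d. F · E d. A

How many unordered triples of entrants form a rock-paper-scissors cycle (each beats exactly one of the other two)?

Of the C(6,3) = 20 triples, the cyclic ones are: {A, C, D}; {B, D, F}; {B, E, F}; {C, D, F}.
That is 4.

4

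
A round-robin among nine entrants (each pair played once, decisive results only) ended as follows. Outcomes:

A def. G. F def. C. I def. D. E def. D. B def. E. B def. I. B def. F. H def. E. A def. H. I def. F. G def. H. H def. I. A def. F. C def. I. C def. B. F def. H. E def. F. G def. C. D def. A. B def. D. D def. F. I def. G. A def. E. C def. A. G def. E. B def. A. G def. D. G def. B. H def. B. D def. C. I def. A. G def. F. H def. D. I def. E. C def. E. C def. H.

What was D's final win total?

D's results: beat A, C, F; lost to B, E, G, H, I.
That is 3 wins.

3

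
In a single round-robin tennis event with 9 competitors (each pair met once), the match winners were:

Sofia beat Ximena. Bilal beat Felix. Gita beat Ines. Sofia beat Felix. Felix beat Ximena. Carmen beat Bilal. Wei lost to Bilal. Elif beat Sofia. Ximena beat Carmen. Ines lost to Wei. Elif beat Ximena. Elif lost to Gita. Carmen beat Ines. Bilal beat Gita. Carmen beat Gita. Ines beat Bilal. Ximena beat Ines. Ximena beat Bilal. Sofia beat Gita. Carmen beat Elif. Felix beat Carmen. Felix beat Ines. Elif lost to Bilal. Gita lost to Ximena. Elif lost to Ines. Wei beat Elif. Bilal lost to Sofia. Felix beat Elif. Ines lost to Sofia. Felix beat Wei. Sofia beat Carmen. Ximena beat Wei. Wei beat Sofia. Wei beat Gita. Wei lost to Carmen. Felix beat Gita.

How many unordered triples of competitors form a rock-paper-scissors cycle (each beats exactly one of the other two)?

19

Win totals: Ximena 5, Carmen 5, Elif 2, Gita 2, Bilal 4, Sofia 6, Ines 2, Felix 6, Wei 4.
A competitor with w wins dominates both others in C(w,2) triples; summing gives 10 + 10 + 1 + 1 + 6 + 15 + 1 + 15 + 6 = 65 transitive triples.
Total triples C(9,3) = 84, so cyclic triples = 84 − 65 = 19.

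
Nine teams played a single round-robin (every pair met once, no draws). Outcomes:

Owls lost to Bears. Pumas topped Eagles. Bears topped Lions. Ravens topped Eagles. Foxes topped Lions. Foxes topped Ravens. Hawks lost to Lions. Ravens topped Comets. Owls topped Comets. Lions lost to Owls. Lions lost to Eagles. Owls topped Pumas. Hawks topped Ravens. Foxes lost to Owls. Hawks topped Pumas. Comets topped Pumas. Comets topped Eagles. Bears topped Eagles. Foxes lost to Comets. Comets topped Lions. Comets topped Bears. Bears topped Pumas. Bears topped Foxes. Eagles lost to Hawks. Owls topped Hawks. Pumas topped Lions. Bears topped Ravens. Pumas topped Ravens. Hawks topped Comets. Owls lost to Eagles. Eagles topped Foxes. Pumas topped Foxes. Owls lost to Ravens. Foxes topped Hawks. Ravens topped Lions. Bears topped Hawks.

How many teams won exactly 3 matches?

Win totals: Comets 5, Pumas 4, Foxes 3, Ravens 4, Bears 7, Owls 5, Hawks 4, Lions 1, Eagles 3.
Exactly 3: Foxes, Eagles — 2 teams.

2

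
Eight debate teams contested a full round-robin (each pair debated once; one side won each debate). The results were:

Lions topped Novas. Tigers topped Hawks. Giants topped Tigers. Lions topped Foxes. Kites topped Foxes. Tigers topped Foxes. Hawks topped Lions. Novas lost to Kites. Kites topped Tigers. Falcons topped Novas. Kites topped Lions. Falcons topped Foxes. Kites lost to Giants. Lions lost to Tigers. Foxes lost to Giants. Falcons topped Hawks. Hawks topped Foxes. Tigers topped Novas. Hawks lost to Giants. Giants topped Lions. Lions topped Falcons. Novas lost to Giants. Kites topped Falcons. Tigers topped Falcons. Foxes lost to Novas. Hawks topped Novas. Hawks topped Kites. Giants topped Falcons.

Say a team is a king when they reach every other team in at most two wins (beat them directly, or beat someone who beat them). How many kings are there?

1

Novas cannot reach Kites, Lions, Falcons, Giants, Hawks, Tigers in two steps.
Kites cannot reach Giants in two steps.
Lions cannot reach Kites, Giants, Tigers in two steps.
Falcons cannot reach Giants, Tigers in two steps.
Giants reaches everyone (king).
Hawks cannot reach Giants in two steps.
Foxes cannot reach Novas, Kites, Lions, Falcons, Giants, Hawks, Tigers in two steps.
Tigers cannot reach Giants in two steps.
Kings: Giants — 1.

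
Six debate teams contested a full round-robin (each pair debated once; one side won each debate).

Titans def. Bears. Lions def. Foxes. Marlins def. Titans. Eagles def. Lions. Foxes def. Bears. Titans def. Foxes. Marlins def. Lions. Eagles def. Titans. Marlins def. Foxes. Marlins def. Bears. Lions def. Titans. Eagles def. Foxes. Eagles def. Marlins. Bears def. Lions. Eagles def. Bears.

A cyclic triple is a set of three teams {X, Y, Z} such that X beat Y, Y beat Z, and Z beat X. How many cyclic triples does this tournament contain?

2

Win totals: Foxes 1, Marlins 4, Bears 1, Eagles 5, Titans 2, Lions 2.
A team with w wins dominates both others in C(w,2) triples; summing gives 0 + 6 + 0 + 10 + 1 + 1 = 18 transitive triples.
Total triples C(6,3) = 20, so cyclic triples = 20 − 18 = 2.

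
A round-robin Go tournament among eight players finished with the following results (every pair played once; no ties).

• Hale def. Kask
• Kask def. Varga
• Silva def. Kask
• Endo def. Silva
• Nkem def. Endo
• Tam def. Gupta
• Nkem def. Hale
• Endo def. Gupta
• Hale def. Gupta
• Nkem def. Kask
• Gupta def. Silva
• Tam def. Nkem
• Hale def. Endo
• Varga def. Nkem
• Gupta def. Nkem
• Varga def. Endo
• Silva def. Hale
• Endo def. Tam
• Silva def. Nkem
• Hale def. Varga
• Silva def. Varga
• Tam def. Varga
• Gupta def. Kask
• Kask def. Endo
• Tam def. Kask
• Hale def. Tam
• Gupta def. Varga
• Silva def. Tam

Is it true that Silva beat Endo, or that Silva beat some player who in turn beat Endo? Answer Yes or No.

Silva did not beat Endo directly.
Silva beat Kask, Varga, Hale, Nkem, Tam. Of those, Kask beat Endo.

Yes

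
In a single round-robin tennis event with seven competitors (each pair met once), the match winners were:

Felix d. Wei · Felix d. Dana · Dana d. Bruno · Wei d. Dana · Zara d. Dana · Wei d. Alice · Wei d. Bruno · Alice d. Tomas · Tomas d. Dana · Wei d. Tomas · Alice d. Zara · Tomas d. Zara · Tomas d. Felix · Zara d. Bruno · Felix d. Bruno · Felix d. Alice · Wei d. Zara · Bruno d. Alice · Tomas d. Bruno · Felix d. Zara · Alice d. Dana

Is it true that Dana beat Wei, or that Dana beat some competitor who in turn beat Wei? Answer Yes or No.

No

Dana did not beat Wei directly.
Dana beat Bruno, but each of them lost to Wei. No two-step path.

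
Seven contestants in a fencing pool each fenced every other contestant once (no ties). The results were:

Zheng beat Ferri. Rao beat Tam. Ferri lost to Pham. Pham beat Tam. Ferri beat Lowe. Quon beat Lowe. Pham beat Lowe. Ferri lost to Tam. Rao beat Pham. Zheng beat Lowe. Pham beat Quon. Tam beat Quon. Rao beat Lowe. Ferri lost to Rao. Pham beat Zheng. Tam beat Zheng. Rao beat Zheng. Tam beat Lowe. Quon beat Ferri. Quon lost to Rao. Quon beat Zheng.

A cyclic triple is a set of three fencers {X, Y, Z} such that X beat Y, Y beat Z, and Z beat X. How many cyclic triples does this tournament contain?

0

Win totals: Lowe 0, Pham 5, Tam 4, Quon 3, Ferri 1, Rao 6, Zheng 2.
A fencer with w wins dominates both others in C(w,2) triples; summing gives 0 + 10 + 6 + 3 + 0 + 15 + 1 = 35 transitive triples.
Total triples C(7,3) = 35, so cyclic triples = 35 − 35 = 0.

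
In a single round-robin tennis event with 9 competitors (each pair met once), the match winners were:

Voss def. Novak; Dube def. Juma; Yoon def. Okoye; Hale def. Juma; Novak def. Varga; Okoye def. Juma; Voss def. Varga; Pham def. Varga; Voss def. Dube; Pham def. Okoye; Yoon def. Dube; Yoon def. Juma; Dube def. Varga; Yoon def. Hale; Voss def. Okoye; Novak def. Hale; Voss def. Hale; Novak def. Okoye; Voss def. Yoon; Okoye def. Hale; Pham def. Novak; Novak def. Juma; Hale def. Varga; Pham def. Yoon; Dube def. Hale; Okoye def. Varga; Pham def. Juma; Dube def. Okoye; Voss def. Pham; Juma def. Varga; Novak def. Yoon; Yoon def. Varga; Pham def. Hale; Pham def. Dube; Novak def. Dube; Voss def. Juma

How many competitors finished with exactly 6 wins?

Win totals: Okoye 3, Dube 4, Hale 2, Pham 7, Varga 0, Novak 6, Voss 8, Juma 1, Yoon 5.
Exactly 6: Novak — 1 competitor.

1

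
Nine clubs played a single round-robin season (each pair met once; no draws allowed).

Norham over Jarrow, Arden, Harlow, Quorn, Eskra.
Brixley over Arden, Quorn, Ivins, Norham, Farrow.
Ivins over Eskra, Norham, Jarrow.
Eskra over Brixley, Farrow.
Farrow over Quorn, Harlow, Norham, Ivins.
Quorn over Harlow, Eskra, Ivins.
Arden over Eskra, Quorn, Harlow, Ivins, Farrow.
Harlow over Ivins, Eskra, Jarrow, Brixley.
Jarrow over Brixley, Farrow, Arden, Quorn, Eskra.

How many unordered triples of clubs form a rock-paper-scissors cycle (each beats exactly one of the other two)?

Win totals: Harlow 4, Eskra 2, Ivins 3, Quorn 3, Brixley 5, Farrow 4, Arden 5, Norham 5, Jarrow 5.
A club with w wins dominates both others in C(w,2) triples; summing gives 6 + 1 + 3 + 3 + 10 + 6 + 10 + 10 + 10 = 59 transitive triples.
Total triples C(9,3) = 84, so cyclic triples = 84 − 59 = 25.

25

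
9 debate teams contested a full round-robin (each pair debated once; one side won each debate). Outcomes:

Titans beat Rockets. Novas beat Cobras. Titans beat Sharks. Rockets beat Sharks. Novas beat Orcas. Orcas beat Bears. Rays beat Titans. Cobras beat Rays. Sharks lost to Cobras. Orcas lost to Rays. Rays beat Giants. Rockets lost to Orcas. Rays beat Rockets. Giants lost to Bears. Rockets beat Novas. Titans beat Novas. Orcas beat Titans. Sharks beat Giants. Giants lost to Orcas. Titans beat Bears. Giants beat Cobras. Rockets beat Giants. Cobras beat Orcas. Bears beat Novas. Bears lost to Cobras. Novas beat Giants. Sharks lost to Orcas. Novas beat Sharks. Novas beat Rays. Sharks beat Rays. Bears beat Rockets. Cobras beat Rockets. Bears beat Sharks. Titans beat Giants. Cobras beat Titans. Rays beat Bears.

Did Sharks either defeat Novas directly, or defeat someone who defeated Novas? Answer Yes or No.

Sharks did not beat Novas directly.
Sharks beat Rays, Giants, but each of them lost to Novas. No two-step path.

No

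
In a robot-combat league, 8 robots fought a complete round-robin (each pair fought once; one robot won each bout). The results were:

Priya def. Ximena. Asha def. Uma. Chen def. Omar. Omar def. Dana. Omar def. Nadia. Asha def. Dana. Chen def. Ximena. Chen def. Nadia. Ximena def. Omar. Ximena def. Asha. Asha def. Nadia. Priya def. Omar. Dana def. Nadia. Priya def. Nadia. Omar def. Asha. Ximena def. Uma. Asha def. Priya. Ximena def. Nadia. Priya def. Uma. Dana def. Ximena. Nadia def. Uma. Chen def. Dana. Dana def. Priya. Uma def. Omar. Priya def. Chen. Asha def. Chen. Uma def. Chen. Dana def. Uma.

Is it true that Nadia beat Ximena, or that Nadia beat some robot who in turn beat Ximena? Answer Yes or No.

No

Nadia did not beat Ximena directly.
Nadia beat Uma, but each of them lost to Ximena. No two-step path.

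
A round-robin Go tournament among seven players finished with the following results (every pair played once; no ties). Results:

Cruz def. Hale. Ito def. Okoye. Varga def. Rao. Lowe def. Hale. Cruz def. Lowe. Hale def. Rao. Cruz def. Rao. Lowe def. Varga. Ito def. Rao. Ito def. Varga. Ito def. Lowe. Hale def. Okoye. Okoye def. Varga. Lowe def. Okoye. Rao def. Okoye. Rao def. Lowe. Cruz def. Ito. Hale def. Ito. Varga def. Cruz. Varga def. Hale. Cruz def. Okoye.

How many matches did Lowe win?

3

Lowe's results: beat Hale, Okoye, Varga; lost to Cruz, Rao, Ito.
That is 3 wins.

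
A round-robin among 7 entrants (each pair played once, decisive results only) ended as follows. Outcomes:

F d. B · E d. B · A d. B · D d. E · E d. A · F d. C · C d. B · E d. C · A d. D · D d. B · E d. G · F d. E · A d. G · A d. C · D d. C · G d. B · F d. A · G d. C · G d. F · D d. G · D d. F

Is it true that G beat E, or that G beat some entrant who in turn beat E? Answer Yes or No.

Yes

G did not beat E directly.
G beat B, C, F. Of those, F beat E.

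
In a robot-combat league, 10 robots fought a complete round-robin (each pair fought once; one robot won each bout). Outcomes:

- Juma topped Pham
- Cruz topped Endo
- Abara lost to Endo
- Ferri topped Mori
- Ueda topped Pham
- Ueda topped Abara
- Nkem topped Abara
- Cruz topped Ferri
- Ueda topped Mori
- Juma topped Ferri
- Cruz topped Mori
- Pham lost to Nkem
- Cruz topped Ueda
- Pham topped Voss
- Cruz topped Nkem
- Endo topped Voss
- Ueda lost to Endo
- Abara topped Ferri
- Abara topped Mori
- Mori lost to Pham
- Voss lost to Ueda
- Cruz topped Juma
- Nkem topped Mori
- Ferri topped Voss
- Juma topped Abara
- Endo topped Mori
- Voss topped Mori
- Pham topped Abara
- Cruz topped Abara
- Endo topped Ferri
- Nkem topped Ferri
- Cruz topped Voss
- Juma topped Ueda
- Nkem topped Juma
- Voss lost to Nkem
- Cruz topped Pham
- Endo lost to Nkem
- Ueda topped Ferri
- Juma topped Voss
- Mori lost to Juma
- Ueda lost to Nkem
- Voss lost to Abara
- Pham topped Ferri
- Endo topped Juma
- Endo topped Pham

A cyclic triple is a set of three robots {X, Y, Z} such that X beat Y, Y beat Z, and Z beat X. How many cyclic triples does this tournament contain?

0

Win totals: Mori 0, Ueda 5, Ferri 2, Endo 7, Nkem 8, Cruz 9, Abara 3, Juma 6, Voss 1, Pham 4.
A robot with w wins dominates both others in C(w,2) triples; summing gives 0 + 10 + 1 + 21 + 28 + 36 + 3 + 15 + 0 + 6 = 120 transitive triples.
Total triples C(10,3) = 120, so cyclic triples = 120 − 120 = 0.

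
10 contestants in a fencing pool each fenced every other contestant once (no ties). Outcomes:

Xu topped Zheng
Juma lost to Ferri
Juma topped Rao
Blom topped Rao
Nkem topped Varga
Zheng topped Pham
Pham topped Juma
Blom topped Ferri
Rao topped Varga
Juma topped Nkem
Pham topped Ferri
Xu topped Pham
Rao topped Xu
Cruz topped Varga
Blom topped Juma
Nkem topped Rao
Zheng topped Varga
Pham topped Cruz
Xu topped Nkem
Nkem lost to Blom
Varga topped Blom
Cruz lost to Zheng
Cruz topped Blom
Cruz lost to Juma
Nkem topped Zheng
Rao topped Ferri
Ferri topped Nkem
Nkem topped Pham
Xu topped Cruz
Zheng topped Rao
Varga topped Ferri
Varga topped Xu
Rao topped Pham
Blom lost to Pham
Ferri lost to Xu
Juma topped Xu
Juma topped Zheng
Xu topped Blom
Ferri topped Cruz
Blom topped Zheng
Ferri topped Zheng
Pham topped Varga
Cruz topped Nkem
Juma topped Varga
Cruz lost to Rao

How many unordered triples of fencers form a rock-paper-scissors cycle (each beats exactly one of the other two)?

36

Win totals: Xu 6, Nkem 4, Zheng 4, Varga 3, Rao 5, Juma 6, Pham 5, Ferri 4, Blom 5, Cruz 3.
A fencer with w wins dominates both others in C(w,2) triples; summing gives 15 + 6 + 6 + 3 + 10 + 15 + 10 + 6 + 10 + 3 = 84 transitive triples.
Total triples C(10,3) = 120, so cyclic triples = 120 − 84 = 36.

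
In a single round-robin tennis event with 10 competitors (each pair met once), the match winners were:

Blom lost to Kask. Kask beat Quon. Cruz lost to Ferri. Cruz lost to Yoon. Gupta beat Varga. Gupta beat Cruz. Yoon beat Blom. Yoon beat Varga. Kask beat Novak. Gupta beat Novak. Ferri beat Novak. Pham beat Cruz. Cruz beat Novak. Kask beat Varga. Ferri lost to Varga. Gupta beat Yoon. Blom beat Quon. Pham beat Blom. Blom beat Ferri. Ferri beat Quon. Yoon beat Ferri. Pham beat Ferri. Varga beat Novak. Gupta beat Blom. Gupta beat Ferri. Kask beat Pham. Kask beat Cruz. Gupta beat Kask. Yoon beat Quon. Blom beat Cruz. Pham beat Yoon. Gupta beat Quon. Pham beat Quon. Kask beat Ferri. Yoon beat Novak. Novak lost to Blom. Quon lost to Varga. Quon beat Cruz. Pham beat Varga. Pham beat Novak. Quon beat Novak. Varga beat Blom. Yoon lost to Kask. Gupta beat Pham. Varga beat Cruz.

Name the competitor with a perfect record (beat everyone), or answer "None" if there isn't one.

Gupta

Gupta has 9 wins out of 9 opponents — a perfect record.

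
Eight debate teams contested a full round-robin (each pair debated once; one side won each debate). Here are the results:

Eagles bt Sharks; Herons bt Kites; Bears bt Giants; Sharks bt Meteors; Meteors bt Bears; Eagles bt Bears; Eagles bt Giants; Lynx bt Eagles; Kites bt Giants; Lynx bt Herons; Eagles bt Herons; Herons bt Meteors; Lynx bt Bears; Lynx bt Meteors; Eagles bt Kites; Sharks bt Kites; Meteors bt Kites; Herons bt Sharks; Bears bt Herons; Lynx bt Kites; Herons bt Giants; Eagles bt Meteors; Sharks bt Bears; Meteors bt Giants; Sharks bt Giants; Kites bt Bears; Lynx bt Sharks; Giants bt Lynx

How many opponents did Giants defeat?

Giants' results: beat Lynx; lost to Bears, Sharks, Kites, Herons, Eagles, Meteors.
That is 1 win.

1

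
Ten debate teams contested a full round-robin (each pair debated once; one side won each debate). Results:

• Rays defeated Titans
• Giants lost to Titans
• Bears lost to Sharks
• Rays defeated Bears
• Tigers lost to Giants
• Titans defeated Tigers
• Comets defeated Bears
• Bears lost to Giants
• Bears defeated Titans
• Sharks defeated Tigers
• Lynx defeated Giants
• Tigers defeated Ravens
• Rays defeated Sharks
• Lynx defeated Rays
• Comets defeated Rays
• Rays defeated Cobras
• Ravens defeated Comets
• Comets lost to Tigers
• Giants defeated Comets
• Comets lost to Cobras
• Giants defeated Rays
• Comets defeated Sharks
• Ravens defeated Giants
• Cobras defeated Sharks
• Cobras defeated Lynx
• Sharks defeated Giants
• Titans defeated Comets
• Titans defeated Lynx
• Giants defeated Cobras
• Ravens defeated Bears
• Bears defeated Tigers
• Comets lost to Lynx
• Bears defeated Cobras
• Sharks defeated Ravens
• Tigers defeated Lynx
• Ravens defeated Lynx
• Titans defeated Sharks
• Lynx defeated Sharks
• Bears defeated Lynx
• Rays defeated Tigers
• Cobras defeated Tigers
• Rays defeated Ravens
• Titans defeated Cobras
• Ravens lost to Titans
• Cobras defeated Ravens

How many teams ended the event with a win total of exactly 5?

2

Win totals: Sharks 4, Ravens 4, Giants 5, Bears 4, Cobras 5, Lynx 4, Titans 7, Comets 3, Tigers 3, Rays 6.
Exactly 5: Giants, Cobras — 2 teams.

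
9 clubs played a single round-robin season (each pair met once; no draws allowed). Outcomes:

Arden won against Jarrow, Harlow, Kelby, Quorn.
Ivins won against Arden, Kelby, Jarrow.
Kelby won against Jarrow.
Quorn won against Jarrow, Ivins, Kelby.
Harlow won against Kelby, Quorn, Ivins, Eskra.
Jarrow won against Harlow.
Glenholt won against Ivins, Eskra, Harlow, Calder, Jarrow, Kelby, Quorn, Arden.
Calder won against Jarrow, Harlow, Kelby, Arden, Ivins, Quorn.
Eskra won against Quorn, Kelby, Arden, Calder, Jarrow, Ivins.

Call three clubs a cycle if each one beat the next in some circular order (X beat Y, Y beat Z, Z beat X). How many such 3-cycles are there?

8

Win totals: Kelby 1, Quorn 3, Glenholt 8, Calder 6, Ivins 3, Harlow 4, Arden 4, Jarrow 1, Eskra 6.
A club with w wins dominates both others in C(w,2) triples; summing gives 0 + 3 + 28 + 15 + 3 + 6 + 6 + 0 + 15 = 76 transitive triples.
Total triples C(9,3) = 84, so cyclic triples = 84 − 76 = 8.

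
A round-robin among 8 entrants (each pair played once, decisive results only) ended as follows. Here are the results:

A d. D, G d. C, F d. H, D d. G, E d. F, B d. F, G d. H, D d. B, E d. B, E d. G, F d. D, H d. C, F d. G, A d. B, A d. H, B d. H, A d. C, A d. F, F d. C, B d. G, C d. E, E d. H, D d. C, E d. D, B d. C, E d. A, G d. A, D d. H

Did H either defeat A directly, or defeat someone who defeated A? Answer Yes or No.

H did not beat A directly.
H beat C, but each of them lost to A. No two-step path.

No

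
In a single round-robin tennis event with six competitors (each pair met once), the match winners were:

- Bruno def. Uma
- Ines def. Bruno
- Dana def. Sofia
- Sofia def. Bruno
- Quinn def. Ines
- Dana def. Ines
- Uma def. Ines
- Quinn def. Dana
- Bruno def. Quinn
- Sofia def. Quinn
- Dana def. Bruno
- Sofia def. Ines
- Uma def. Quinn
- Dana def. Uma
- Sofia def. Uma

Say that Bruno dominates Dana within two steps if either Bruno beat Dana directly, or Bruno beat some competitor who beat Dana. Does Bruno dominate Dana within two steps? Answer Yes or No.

Bruno did not beat Dana directly.
Bruno beat Quinn, Uma. Of those, Quinn beat Dana.

Yes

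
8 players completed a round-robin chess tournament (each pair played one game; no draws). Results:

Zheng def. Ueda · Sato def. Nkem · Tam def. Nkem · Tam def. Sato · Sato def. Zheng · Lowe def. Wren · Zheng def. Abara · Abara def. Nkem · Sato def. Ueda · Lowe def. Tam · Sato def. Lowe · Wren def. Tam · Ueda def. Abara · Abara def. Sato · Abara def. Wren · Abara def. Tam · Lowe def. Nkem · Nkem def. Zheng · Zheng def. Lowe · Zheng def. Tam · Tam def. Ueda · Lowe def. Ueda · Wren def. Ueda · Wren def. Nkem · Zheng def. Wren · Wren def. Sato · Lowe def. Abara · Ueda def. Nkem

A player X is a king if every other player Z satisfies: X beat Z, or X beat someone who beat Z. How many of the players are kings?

5

Tam cannot reach Wren in two steps.
Zheng reaches everyone (king).
Nkem cannot reach Sato in two steps.
Sato reaches everyone (king).
Lowe reaches everyone (king).
Abara reaches everyone (king).
Wren reaches everyone (king).
Ueda cannot reach Lowe in two steps.
Kings: Zheng, Sato, Lowe, Abara, Wren — 5.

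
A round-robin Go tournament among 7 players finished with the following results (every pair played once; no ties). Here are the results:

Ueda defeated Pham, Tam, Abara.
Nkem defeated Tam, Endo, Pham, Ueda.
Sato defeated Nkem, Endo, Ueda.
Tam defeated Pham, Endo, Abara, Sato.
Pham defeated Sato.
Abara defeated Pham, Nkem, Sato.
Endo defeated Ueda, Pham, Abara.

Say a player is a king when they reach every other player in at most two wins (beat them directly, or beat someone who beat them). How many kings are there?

Nkem reaches everyone (king).
Ueda reaches everyone (king).
Pham cannot reach Tam, Abara in two steps.
Tam reaches everyone (king).
Endo reaches everyone (king).
Sato reaches everyone (king).
Abara reaches everyone (king).
Kings: Nkem, Ueda, Tam, Endo, Sato, Abara — 6.

6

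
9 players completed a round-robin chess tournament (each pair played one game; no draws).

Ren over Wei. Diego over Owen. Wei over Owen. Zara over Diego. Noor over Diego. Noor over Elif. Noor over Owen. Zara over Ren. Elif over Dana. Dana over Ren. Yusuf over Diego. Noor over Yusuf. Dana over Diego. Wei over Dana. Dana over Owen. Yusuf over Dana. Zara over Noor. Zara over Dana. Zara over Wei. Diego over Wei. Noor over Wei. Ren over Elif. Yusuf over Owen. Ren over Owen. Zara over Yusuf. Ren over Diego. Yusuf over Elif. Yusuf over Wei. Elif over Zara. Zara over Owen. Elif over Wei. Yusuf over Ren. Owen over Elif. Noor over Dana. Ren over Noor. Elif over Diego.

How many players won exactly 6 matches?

Win totals: Noor 6, Wei 2, Yusuf 6, Dana 3, Elif 4, Ren 5, Owen 1, Diego 2, Zara 7.
Exactly 6: Noor, Yusuf — 2 players.

2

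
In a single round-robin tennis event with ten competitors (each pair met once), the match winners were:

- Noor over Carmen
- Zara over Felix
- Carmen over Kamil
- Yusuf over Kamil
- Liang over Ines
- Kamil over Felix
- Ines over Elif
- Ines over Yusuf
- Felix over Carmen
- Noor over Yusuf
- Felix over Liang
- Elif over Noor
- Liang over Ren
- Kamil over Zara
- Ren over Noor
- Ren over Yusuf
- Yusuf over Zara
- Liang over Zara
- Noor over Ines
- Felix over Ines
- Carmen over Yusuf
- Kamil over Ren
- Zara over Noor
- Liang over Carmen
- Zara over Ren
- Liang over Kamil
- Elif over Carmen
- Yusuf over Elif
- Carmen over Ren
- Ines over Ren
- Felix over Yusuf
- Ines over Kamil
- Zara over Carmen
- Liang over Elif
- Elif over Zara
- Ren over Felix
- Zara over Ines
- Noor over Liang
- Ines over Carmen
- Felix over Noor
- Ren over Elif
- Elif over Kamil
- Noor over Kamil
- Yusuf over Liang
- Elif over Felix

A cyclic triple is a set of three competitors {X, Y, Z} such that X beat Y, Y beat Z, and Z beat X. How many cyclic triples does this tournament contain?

37

Win totals: Yusuf 4, Ines 5, Carmen 3, Noor 5, Zara 5, Felix 5, Kamil 3, Liang 6, Ren 4, Elif 5.
A competitor with w wins dominates both others in C(w,2) triples; summing gives 6 + 10 + 3 + 10 + 10 + 10 + 3 + 15 + 6 + 10 = 83 transitive triples.
Total triples C(10,3) = 120, so cyclic triples = 120 − 83 = 37.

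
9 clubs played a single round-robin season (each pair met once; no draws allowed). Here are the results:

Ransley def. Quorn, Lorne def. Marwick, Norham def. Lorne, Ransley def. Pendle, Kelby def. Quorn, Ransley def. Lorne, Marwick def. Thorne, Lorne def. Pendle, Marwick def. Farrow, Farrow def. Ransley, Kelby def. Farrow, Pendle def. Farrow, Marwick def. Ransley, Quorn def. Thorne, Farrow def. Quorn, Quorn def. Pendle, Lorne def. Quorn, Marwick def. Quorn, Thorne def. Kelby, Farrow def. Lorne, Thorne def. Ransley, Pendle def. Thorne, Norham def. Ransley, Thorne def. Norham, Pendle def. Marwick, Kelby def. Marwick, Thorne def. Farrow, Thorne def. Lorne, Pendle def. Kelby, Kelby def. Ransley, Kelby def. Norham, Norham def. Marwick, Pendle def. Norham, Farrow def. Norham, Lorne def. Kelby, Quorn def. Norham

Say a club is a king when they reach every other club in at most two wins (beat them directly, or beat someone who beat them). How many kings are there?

Marwick reaches everyone (king).
Lorne reaches everyone (king).
Pendle reaches everyone (king).
Kelby reaches everyone (king).
Thorne reaches everyone (king).
Quorn reaches everyone (king).
Ransley reaches everyone (king).
Farrow reaches everyone (king).
Norham reaches everyone (king).
Kings: Marwick, Lorne, Pendle, Kelby, Thorne, Quorn, Ransley, Farrow, Norham — 9.

9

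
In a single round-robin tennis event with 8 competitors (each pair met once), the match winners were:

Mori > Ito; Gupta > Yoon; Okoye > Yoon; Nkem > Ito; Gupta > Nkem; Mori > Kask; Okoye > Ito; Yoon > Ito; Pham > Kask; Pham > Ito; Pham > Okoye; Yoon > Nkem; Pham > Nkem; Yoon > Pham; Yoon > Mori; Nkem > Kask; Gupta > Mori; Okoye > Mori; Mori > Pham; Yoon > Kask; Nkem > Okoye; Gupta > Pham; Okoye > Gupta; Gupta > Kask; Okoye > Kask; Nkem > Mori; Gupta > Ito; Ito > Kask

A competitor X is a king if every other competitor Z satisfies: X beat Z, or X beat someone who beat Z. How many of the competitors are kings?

4

Mori cannot reach Yoon, Gupta in two steps.
Kask cannot reach Mori, Okoye, Pham, Yoon, Ito, Gupta, Nkem in two steps.
Okoye reaches everyone (king).
Pham reaches everyone (king).
Yoon cannot reach Gupta in two steps.
Ito cannot reach Mori, Okoye, Pham, Yoon, Gupta, Nkem in two steps.
Gupta reaches everyone (king).
Nkem reaches everyone (king).
Kings: Okoye, Pham, Gupta, Nkem — 4.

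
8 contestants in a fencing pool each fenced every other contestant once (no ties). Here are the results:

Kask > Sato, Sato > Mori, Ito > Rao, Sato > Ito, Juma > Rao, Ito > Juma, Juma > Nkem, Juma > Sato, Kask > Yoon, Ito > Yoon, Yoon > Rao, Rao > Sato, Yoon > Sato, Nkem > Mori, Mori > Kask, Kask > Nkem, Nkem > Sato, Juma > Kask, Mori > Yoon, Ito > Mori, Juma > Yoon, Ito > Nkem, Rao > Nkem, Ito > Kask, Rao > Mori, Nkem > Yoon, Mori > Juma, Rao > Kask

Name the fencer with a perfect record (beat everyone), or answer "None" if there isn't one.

Highest win total is Ito with 6 (out of 7 possible).
Ito lost to Sato, so no fencer went undefeated.

None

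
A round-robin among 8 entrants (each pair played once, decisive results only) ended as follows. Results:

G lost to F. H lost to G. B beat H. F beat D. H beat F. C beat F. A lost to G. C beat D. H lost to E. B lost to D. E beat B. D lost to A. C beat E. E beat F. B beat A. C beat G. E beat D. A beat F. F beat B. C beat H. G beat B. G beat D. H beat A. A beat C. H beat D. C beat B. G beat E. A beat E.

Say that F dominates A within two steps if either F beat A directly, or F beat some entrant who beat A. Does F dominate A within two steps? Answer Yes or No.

F did not beat A directly.
F beat B, D, G. Of those, B beat A.

Yes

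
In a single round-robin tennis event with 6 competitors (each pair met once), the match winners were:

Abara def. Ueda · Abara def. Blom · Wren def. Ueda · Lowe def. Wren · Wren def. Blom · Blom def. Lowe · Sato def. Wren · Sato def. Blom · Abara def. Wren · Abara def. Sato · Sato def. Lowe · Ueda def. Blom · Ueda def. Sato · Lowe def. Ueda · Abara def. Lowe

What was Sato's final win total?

Sato's results: beat Lowe, Blom, Wren; lost to Ueda, Abara.
That is 3 wins.

3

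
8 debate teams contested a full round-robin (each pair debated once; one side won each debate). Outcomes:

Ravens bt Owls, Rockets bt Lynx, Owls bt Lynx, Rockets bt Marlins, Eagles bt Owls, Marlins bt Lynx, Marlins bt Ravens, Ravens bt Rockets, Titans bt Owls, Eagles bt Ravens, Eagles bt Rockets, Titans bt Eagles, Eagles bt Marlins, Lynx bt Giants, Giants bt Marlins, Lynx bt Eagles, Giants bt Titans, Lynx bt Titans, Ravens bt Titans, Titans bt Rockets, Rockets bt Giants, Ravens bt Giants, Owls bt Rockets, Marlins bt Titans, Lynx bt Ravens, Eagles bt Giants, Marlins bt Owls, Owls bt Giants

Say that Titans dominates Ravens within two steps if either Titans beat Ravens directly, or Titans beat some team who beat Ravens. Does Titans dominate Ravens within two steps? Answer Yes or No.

Yes

Titans did not beat Ravens directly.
Titans beat Eagles, Rockets, Owls. Of those, Eagles beat Ravens.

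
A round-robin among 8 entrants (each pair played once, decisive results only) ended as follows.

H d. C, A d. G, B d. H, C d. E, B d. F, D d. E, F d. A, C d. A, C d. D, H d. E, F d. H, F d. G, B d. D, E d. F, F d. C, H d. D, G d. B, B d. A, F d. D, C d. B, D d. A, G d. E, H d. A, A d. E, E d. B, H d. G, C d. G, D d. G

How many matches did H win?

5

H's results: beat A, C, D, E, G; lost to B, F.
That is 5 wins.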